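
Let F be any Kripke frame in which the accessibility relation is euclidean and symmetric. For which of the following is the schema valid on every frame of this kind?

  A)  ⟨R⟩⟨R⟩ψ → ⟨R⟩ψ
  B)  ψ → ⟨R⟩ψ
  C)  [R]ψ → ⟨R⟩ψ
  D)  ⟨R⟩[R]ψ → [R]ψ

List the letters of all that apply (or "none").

A, D

A symmetric euclidean relation is transitive (uRv and vRw give vRu by symmetry, then uRw by the euclidean condition, applied at v).
(A) ⟨R⟩⟨R⟩ψ → ⟨R⟩ψ is the dual of axiom 4; it is valid on a frame exactly when R is transitive. Every such R is transitive, so valid.
(B) ψ → ⟨R⟩ψ (the dual of axiom T) characterises the reflexive frames. Such an R need not be reflexive — not valid.
(C) axiom D: valid iff R is serial. Such an R need not be serial — not valid.
(D) ⟨R⟩[R]ψ → [R]ψ is the dual of axiom 5; it is valid on a frame exactly when R is euclidean. Every such R is euclidean, so valid.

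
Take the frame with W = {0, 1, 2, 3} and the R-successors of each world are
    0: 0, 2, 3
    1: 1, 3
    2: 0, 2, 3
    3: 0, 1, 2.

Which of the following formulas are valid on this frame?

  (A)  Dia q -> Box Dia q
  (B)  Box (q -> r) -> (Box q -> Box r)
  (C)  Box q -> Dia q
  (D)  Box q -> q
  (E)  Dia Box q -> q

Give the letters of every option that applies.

R is not reflexive: not 3 R 3.
R is symmetric: every R-edge is matched by its reverse.
R is not euclidean: 3 R 0 and 3 R 1 but not 0 R 1.
R is serial: every world has an R-successor.
(A) Dia q -> Box Dia q is axiom 5; it is valid on a frame exactly when R is euclidean. R is not euclidean, so not valid.
(B) this is just K, valid on every normal frame.
(C) Box q -> Dia q is axiom D; it is valid on a frame exactly when R is serial. R is serial, so valid.
(D) Box q -> q (axiom T) characterises the reflexive frames. R is not reflexive — not valid.
(E) Dia Box q -> q (the dual of axiom B) characterises the symmetric frames. R is symmetric — valid.

B, C, E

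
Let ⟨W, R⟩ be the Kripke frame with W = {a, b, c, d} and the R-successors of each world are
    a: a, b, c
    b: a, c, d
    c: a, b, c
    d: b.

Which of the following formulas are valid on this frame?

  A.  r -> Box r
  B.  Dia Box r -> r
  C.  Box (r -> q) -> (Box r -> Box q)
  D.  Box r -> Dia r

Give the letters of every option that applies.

R is symmetric: every R-edge is matched by its reverse.
R is serial: every world has an R-successor.
R is not a subset of the identity: a R b with a ≠ b.
(A) r -> Box r is valid only on frames where every R-edge is a self-loop. Here R ⊄ identity — not valid.
(B) Dia Box r -> r is the dual of axiom B; it is valid on a frame exactly when R is symmetric. R is symmetric, so valid.
(C) Box (r -> q) -> (Box r -> Box q) is the K axiom; it holds on all frames — valid.
(D) Box r -> Dia r (axiom D) characterises the serial frames. R is serial — valid.

B, C, D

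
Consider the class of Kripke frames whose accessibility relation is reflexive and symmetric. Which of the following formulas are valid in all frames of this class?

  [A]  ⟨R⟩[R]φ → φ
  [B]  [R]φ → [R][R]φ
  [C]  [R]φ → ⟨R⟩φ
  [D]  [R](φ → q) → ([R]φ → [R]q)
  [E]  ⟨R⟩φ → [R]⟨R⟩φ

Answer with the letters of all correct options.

A, C, D

Reflexive relations are serial.
(A) ⟨R⟩[R]φ → φ is the dual of axiom B, which corresponds to symmetry. Every such R is symmetric — valid.
(B) [R]φ → [R][R]φ is axiom 4; it is valid on a frame exactly when R is transitive. Such an R need not be transitive, so not valid.
(C) axiom D: valid iff R is serial. Every such R is serial — valid.
(D) [R](φ → q) → ([R]φ → [R]q) is axiom K, valid on every Kripke frame — valid.
(E) axiom 5: valid iff R is euclidean. Such an R need not be euclidean — not valid.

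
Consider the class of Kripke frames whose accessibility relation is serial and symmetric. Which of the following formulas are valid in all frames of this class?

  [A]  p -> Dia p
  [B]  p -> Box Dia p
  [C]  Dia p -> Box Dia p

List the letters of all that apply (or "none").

(A) p -> Dia p (the dual of axiom T) characterises the reflexive frames. Such an R need not be reflexive — not valid.
(B) axiom B: valid iff R is symmetric. Every such R is symmetric — valid.
(C) Dia p -> Box Dia p is axiom 5; it is valid on a frame exactly when R is euclidean. Such an R need not be euclidean, so not valid.

B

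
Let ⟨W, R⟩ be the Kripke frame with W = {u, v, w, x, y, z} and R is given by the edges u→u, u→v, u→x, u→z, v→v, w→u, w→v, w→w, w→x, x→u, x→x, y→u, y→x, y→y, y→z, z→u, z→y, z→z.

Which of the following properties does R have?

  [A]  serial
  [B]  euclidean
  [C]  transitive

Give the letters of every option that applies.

A

(A) serial: every world has an R-successor.
(B) not euclidean: u R v and u R u but not v R u.
(C) not transitive: u R z and z R y but not u R y.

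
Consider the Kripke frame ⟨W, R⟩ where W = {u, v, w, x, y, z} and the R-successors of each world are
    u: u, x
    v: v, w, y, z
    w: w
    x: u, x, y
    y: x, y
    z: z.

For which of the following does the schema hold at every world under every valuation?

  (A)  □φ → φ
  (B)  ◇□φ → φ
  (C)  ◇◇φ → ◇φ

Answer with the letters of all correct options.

R is reflexive: each world relates to itself.
R is not symmetric: v R w but not w R v.
R is not transitive: u R x and x R y but not u R y.
(A) □φ → φ (axiom T) characterises the reflexive frames. R is reflexive — valid.
(B) ◇□φ → φ is the dual of axiom B; it is valid on a frame exactly when R is symmetric. R is not symmetric, so not valid.
(C) ◇◇φ → ◇φ (the dual of axiom 4) characterises the transitive frames. R is not transitive — not valid.

A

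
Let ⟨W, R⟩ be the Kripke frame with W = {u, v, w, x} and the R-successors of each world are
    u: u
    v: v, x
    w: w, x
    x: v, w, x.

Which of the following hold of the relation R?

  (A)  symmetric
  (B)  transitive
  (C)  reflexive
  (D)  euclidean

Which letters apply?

(A) symmetric: every R-edge is matched by its reverse.
(B) not transitive: v R x and x R w but not v R w.
(C) reflexive: each world relates to itself.
(D) not euclidean: x R v and x R w but not v R w.

A, C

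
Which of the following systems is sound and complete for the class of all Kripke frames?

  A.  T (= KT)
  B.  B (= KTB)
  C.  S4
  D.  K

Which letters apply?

D

(A) T (= KT) is determined by the class of reflexive frames.
(B) B (= KTB) is determined by the class of reflexive and symmetric frames.
(C) S4 is determined by the class of reflexive and transitive frames.
(D) K is determined by exactly this class.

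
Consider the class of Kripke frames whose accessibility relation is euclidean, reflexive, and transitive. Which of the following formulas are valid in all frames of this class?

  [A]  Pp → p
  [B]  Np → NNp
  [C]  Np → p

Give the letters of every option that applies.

B, C

A relation that is euclidean, reflexive, and transitive is also serial and symmetric.
(A) Pp → p is valid only on frames where every R-edge is a self-loop. Such an R need not be a subset of the identity — not valid.
(B) Np → NNp (axiom 4) characterises the transitive frames. Every such R is transitive — valid.
(C) Np → p (axiom T) characterises the reflexive frames. Every such R is reflexive — valid.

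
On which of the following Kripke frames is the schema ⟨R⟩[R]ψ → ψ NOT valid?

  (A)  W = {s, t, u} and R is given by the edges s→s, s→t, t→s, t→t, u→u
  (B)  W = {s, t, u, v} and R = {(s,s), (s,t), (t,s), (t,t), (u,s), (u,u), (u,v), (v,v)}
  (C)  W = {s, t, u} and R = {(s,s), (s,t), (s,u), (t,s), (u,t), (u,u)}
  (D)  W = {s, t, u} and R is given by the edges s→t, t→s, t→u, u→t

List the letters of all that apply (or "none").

The schema ⟨R⟩[R]ψ → ψ is the dual of axiom B; it is valid on a frame iff R is symmetric.
(A) R is symmetric (every R-edge is matched by its reverse), so the schema is valid here.
(B) R is not symmetric (u R s but not s R u), so the schema fails here.
(C) R is not symmetric (s R u but not u R s), so the schema fails here.
(D) R is symmetric (every R-edge is matched by its reverse), so the schema is valid here.

B, C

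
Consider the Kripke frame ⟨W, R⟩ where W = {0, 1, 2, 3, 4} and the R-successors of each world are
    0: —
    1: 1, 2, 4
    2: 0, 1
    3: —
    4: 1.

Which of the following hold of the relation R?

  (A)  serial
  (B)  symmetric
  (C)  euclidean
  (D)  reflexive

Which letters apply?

(A) not serial: 0 has no R-successor.
(B) not symmetric: 2 R 0 but not 0 R 2.
(C) not euclidean: 1 R 2 and 1 R 4 but not 2 R 4.
(D) not reflexive: not 0 R 0.

none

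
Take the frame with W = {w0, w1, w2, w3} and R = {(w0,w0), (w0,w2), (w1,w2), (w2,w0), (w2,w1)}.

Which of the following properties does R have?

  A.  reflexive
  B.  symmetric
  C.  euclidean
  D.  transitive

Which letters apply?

(A) not reflexive: not w1 R w1.
(B) symmetric: every R-edge is matched by its reverse.
(C) not euclidean: w2 R w0 and w2 R w1 but not w0 R w1.
(D) not transitive: w0 R w2 and w2 R w1 but not w0 R w1.

B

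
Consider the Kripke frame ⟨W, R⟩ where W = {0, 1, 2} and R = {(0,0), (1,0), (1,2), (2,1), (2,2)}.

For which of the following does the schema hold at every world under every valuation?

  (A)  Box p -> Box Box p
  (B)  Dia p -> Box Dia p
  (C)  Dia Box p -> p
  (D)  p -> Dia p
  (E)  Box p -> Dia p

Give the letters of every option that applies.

E

R is not reflexive: not 1 R 1.
R is not symmetric: 1 R 0 but not 0 R 1.
R is not transitive: 1 R 2 and 2 R 1 but not 1 R 1.
R is not euclidean: 1 R 0 and 1 R 2 but not 0 R 2.
R is serial: every world has an R-successor.
(A) Box p -> Box Box p (axiom 4) characterises the transitive frames. R is not transitive — not valid.
(B) Dia p -> Box Dia p is axiom 5; it is valid on a frame exactly when R is euclidean. R is not euclidean, so not valid.
(C) Dia Box p -> p is the dual of axiom B, which corresponds to symmetry. R is not symmetric — not valid.
(D) p -> Dia p is the dual of axiom T, which corresponds to reflexivity. R is not reflexive — not valid.
(E) Box p -> Dia p is axiom D, which corresponds to seriality. R is serial — valid.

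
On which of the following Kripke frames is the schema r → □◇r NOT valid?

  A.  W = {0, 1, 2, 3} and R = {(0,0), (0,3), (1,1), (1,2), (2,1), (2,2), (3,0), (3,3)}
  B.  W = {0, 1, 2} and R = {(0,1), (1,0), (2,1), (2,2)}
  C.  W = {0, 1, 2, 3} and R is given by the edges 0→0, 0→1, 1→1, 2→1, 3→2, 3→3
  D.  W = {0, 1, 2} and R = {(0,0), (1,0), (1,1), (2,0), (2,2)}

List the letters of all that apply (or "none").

The schema r → □◇r is axiom B; it is valid on a frame iff R is symmetric.
(A) R is symmetric (every R-edge is matched by its reverse), so the schema is valid here.
(B) R is not symmetric (2 R 1 but not 1 R 2), so the schema fails here.
(C) R is not symmetric (0 R 1 but not 1 R 0), so the schema fails here.
(D) R is not symmetric (1 R 0 but not 0 R 1), so the schema fails here.

B, C, D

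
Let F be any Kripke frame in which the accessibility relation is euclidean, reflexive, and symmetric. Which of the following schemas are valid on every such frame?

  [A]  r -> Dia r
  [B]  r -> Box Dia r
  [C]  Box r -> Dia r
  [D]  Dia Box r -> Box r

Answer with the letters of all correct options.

A, B, C, D

A relation that is euclidean, reflexive, and symmetric is also serial and transitive.
(A) r -> Dia r is the dual of axiom T; it is valid on a frame exactly when R is reflexive. Every such R is reflexive, so valid.
(B) r -> Box Dia r (axiom B) characterises the symmetric frames. Every such R is symmetric — valid.
(C) axiom D: valid iff R is serial. Every such R is serial — valid.
(D) the dual of axiom 5: valid iff R is euclidean. Every such R is euclidean — valid.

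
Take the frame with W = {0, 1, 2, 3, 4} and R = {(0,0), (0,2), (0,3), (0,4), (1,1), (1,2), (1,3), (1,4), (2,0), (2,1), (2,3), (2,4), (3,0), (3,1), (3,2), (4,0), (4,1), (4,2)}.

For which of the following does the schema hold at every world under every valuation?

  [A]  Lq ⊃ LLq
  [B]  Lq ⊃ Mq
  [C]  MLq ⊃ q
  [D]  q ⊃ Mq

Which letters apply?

R is not reflexive: not 2 R 2.
R is symmetric: every R-edge is matched by its reverse.
R is not transitive: 0 R 2 and 2 R 1 but not 0 R 1.
R is serial: every world has an R-successor.
(A) Lq ⊃ LLq is axiom 4, which corresponds to transitivity. R is not transitive — not valid.
(B) Lq ⊃ Mq is axiom D; it is valid on a frame exactly when R is serial. R is serial, so valid.
(C) MLq ⊃ q (the dual of axiom B) characterises the symmetric frames. R is symmetric — valid.
(D) q ⊃ Mq (the dual of axiom T) characterises the reflexive frames. R is not reflexive — not valid.

B, C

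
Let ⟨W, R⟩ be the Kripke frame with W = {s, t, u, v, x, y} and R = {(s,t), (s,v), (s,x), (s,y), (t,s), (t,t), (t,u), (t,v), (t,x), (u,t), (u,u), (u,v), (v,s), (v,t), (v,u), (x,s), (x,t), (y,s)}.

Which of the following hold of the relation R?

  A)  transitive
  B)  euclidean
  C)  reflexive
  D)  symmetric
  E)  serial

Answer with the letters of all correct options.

(A) not transitive: s R t and t R s but not s R s.
(B) not euclidean: s R t and s R y but not t R y.
(C) not reflexive: not s R s.
(D) symmetric: every R-edge is matched by its reverse.
(E) serial: every world has an R-successor.

D, E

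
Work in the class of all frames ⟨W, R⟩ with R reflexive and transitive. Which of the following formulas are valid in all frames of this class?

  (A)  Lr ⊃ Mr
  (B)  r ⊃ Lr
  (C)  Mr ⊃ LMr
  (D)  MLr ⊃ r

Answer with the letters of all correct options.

A

Reflexive relations are serial.
(A) Lr ⊃ Mr is axiom D; it is valid on a frame exactly when R is serial. Every such R is serial, so valid.
(B) r ⊃ Lr (equivalent to ◇p→p) corresponds to R being a subset of the identity. Such an R need not be a subset of the identity, so not valid.
(C) Mr ⊃ LMr (axiom 5) characterises the euclidean frames. Such an R need not be euclidean — not valid.
(D) MLr ⊃ r is the dual of axiom B, which corresponds to symmetry. Such an R need not be symmetric — not valid.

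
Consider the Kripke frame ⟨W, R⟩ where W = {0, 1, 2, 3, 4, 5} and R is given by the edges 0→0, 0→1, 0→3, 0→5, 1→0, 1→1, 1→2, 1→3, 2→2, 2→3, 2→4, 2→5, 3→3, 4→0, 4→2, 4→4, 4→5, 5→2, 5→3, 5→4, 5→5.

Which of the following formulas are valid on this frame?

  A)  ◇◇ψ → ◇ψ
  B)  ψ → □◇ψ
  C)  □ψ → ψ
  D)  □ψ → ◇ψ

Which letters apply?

R is reflexive: each world relates to itself.
R is not symmetric: 0 R 3 but not 3 R 0.
R is not transitive: 0 R 1 and 1 R 2 but not 0 R 2.
R is serial: every world has an R-successor.
(A) ◇◇ψ → ◇ψ (the dual of axiom 4) characterises the transitive frames. R is not transitive — not valid.
(B) axiom B: valid iff R is symmetric. R is not symmetric — not valid.
(C) □ψ → ψ is axiom T, which corresponds to reflexivity. R is reflexive — valid.
(D) axiom D: valid iff R is serial. R is serial — valid.

C, D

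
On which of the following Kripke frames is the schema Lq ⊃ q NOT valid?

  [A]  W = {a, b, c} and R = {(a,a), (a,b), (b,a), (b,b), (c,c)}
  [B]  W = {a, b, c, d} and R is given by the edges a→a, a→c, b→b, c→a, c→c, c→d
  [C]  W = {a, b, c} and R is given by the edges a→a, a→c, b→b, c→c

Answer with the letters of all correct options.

The schema Lq ⊃ q is axiom T; it is valid on a frame iff R is reflexive.
(A) R is reflexive (each world relates to itself), so the schema is valid here.
(B) R is not reflexive (not d R d), so the schema fails here.
(C) R is reflexive (each world relates to itself), so the schema is valid here.

B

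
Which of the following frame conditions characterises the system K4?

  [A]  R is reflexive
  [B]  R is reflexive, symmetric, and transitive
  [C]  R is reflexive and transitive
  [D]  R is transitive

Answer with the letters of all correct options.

(A) this class determines T (= KT), not K4.
(B) this class determines S5, not K4.
(C) this class determines S4, not K4.
(D) K4 is sound and complete for exactly this class.

D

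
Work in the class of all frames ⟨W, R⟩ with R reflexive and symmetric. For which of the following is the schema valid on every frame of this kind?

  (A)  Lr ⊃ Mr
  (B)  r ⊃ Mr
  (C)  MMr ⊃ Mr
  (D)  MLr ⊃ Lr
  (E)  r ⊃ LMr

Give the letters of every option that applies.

Reflexive relations are serial.
(A) Lr ⊃ Mr is axiom D, which corresponds to seriality. Every such R is serial — valid.
(B) r ⊃ Mr (the dual of axiom T) characterises the reflexive frames. Every such R is reflexive — valid.
(C) MMr ⊃ Mr (the dual of axiom 4) characterises the transitive frames. Such an R need not be transitive — not valid.
(D) MLr ⊃ Lr is the dual of axiom 5; it is valid on a frame exactly when R is euclidean. Such an R need not be euclidean, so not valid.
(E) r ⊃ LMr (axiom B) characterises the symmetric frames. Every such R is symmetric — valid.

A, B, E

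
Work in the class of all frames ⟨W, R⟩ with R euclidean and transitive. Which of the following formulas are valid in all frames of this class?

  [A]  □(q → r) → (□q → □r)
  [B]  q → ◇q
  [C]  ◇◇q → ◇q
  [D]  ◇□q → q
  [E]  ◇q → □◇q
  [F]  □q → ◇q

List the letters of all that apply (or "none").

(A) □(q → r) → (□q → □r) is the K axiom; it holds on all frames — valid.
(B) q → ◇q is the dual of axiom T; it is valid on a frame exactly when R is reflexive. Such an R need not be reflexive, so not valid.
(C) ◇◇q → ◇q is the dual of axiom 4, which corresponds to transitivity. Every such R is transitive — valid.
(D) ◇□q → q is the dual of axiom B; it is valid on a frame exactly when R is symmetric. Such an R need not be symmetric, so not valid.
(E) ◇q → □◇q is axiom 5; it is valid on a frame exactly when R is euclidean. Every such R is euclidean, so valid.
(F) □q → ◇q (axiom D) characterises the serial frames. Such an R need not be serial — not valid.

A, C, E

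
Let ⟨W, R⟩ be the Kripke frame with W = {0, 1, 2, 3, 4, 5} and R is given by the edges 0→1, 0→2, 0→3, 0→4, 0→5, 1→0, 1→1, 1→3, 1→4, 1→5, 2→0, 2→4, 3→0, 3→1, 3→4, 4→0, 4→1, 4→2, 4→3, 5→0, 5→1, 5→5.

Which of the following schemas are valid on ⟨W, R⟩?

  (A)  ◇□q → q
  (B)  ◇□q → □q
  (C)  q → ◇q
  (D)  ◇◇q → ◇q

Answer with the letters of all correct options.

R is not reflexive: not 0 R 0.
R is symmetric: every R-edge is matched by its reverse.
R is not transitive: 0 R 1 and 1 R 0 but not 0 R 0.
R is not euclidean: 0 R 1 and 0 R 2 but not 1 R 2.
(A) ◇□q → q is the dual of axiom B, which corresponds to symmetry. R is symmetric — valid.
(B) ◇□q → □q is the dual of axiom 5, which corresponds to the euclidean property. R is not euclidean — not valid.
(C) q → ◇q (the dual of axiom T) characterises the reflexive frames. R is not reflexive — not valid.
(D) ◇◇q → ◇q is the dual of axiom 4; it is valid on a frame exactly when R is transitive. R is not transitive, so not valid.

A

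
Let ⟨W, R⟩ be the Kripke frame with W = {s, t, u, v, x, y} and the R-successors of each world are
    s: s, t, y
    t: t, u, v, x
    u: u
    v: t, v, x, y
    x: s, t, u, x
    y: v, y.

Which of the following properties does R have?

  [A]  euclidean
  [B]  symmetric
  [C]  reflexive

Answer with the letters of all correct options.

(A) not euclidean: s R t and s R s but not t R s.
(B) not symmetric: s R t but not t R s.
(C) reflexive: each world relates to itself.

C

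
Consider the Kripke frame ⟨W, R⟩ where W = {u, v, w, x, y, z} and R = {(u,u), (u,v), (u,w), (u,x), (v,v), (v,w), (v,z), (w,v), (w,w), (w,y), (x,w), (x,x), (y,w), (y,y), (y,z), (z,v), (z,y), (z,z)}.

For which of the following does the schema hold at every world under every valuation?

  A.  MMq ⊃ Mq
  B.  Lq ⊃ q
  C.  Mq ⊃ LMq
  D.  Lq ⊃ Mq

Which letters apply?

R is reflexive: each world relates to itself.
R is not transitive: u R v and v R z but not u R z.
R is not euclidean: u R v and u R u but not v R u.
R is serial: every world has an R-successor.
(A) MMq ⊃ Mq (the dual of axiom 4) characterises the transitive frames. R is not transitive — not valid.
(B) axiom T: valid iff R is reflexive. R is reflexive — valid.
(C) Mq ⊃ LMq (axiom 5) characterises the euclidean frames. R is not euclidean — not valid.
(D) axiom D: valid iff R is serial. R is serial — valid.

B, D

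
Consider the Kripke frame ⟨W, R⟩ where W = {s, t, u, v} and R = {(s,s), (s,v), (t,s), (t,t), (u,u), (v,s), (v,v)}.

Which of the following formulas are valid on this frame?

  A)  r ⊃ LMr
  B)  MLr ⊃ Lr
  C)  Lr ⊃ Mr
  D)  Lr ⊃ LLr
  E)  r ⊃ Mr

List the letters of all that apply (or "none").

C, E

R is reflexive: each world relates to itself.
R is not symmetric: t R s but not s R t.
R is not transitive: t R s and s R v but not t R v.
R is not euclidean: t R s and t R t but not s R t.
R is serial: every world has an R-successor.
(A) r ⊃ LMr is axiom B, which corresponds to symmetry. R is not symmetric — not valid.
(B) MLr ⊃ Lr (the dual of axiom 5) characterises the euclidean frames. R is not euclidean — not valid.
(C) axiom D: valid iff R is serial. R is serial — valid.
(D) axiom 4: valid iff R is transitive. R is not transitive — not valid.
(E) r ⊃ Mr is the dual of axiom T; it is valid on a frame exactly when R is reflexive. R is reflexive, so valid.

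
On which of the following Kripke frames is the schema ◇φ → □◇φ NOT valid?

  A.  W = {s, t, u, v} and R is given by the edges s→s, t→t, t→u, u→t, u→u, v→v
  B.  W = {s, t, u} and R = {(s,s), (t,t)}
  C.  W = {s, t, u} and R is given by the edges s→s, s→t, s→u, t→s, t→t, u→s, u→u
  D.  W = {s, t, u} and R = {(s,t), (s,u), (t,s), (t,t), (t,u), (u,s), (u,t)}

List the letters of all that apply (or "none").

C, D

The schema ◇φ → □◇φ is axiom 5; it is valid on a frame iff R is euclidean.
(A) R is euclidean (any two R-successors of the same world are R-related), so the schema is valid here.
(B) R is euclidean (any two R-successors of the same world are R-related), so the schema is valid here.
(C) R is not euclidean (s R t and s R u but not t R u), so the schema fails here.
(D) R is not euclidean (s R u and s R u but not u R u), so the schema fails here.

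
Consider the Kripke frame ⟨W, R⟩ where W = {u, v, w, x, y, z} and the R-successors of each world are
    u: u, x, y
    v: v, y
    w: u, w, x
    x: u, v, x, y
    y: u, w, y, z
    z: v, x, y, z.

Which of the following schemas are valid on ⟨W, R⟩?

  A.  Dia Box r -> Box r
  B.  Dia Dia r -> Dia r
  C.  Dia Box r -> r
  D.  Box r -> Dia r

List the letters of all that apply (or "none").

R is not symmetric: v R y but not y R v.
R is not transitive: u R x and x R v but not u R v.
R is not euclidean: u R y and u R x but not y R x.
R is serial: every world has an R-successor.
(A) Dia Box r -> Box r (the dual of axiom 5) characterises the euclidean frames. R is not euclidean — not valid.
(B) Dia Dia r -> Dia r is the dual of axiom 4; it is valid on a frame exactly when R is transitive. R is not transitive, so not valid.
(C) Dia Box r -> r (the dual of axiom B) characterises the symmetric frames. R is not symmetric — not valid.
(D) Box r -> Dia r (axiom D) characterises the serial frames. R is serial — valid.

D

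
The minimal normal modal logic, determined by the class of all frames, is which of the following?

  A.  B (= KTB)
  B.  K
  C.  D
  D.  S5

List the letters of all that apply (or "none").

B

(A) B (= KTB) is determined by the class of reflexive and symmetric frames.
(B) K is determined by exactly this class.
(C) D is determined by the class of serial frames.
(D) S5 is determined by the class of reflexive, symmetric, and transitive frames.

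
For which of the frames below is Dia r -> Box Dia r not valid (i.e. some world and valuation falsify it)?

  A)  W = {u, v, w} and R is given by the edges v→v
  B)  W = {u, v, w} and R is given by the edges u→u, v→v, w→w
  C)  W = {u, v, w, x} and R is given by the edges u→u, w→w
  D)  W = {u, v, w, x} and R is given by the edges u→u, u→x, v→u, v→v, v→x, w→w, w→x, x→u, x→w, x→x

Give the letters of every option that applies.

The schema Dia r -> Box Dia r is axiom 5; it is valid on a frame iff R is euclidean.
(A) R is euclidean (any two R-successors of the same world are R-related), so the schema is valid here.
(B) R is euclidean (any two R-successors of the same world are R-related), so the schema is valid here.
(C) R is euclidean (any two R-successors of the same world are R-related), so the schema is valid here.
(D) R is not euclidean (v R u and v R v but not u R v), so the schema fails here.

D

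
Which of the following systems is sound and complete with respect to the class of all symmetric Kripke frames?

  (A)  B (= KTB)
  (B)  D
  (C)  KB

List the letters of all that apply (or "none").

(A) B (= KTB) is determined by the class of reflexive and symmetric frames.
(B) D is determined by the class of serial frames.
(C) KB is determined by exactly this class.

C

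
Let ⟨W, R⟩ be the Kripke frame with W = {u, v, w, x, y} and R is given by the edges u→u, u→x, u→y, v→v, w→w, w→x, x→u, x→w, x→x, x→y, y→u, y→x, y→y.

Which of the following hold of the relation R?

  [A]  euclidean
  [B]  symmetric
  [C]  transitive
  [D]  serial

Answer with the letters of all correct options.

B, D

(A) not euclidean: x R u and x R w but not u R w.
(B) symmetric: every R-edge is matched by its reverse.
(C) not transitive: u R x and x R w but not u R w.
(D) serial: every world has an R-successor.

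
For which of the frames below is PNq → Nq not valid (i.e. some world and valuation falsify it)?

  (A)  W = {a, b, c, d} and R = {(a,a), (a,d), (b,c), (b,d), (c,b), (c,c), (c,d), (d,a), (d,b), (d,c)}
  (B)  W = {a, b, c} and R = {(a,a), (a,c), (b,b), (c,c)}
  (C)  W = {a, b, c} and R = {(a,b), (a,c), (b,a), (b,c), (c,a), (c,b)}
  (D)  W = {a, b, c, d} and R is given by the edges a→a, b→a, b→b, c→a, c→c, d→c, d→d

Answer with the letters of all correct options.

A, B, C, D

The schema PNq → Nq is the dual of axiom 5; it is valid on a frame iff R is euclidean.
(A) R is not euclidean (d R a and d R b but not a R b), so the schema fails here.
(B) R is not euclidean (a R c and a R a but not c R a), so the schema fails here.
(C) R is not euclidean (a R b and a R b but not b R b), so the schema fails here.
(D) R is not euclidean (b R a and b R b but not a R b), so the schema fails here.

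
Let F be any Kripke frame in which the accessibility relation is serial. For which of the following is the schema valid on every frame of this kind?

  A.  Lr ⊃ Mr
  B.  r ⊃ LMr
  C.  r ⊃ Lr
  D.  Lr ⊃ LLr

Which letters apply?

(A) Lr ⊃ Mr (axiom D) characterises the serial frames. Every such R is serial — valid.
(B) axiom B: valid iff R is symmetric. Such an R need not be symmetric — not valid.
(C) r ⊃ Lr is equivalent to ◇p→p; it holds exactly when R ⊆ identity. Such an R need not be a subset of the identity — not valid.
(D) Lr ⊃ LLr (axiom 4) characterises the transitive frames. Such an R need not be transitive — not valid.

A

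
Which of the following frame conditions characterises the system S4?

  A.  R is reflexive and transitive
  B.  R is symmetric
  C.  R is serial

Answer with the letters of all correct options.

A

(A) S4 is sound and complete for exactly this class.
(B) this class determines KB, not S4.
(C) this class determines D, not S4.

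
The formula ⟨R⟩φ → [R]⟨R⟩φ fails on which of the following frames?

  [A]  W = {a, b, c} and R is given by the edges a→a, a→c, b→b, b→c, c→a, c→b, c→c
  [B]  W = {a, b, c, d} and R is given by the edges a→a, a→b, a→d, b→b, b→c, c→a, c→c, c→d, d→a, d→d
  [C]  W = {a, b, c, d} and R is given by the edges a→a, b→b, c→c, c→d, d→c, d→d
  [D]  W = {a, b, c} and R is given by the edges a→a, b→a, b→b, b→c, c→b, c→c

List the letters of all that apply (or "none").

A, B, D

The schema ⟨R⟩φ → [R]⟨R⟩φ is axiom 5; it is valid on a frame iff R is euclidean.
(A) R is not euclidean (c R a and c R b but not a R b), so the schema fails here.
(B) R is not euclidean (a R b and a R a but not b R a), so the schema fails here.
(C) R is euclidean (any two R-successors of the same world are R-related), so the schema is valid here.
(D) R is not euclidean (b R a and b R b but not a R b), so the schema fails here.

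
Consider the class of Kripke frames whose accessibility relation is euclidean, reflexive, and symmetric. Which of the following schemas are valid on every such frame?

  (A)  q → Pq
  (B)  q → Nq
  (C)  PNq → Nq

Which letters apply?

A relation that is euclidean, reflexive, and symmetric is also serial and transitive.
(A) q → Pq is the dual of axiom T, which corresponds to reflexivity. Every such R is reflexive — valid.
(B) q → Nq is equivalent to ◇p→p; it holds exactly when R ⊆ identity. Such an R need not be a subset of the identity — not valid.
(C) PNq → Nq (the dual of axiom 5) characterises the euclidean frames. Every such R is euclidean — valid.

A, C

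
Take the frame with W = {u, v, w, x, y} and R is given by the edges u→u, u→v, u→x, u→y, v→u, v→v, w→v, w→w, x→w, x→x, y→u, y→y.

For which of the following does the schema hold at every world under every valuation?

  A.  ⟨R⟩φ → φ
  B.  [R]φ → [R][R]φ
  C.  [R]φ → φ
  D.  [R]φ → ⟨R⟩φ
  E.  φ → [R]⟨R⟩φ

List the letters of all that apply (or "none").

C, D

R is reflexive: each world relates to itself.
R is not symmetric: u R x but not x R u.
R is not transitive: u R x and x R w but not u R w.
R is serial: every world has an R-successor.
R is not a subset of the identity: u R v with u ≠ v.
(A) ⟨R⟩φ → φ (the converse of T) corresponds to R being a subset of the identity. Here R ⊄ identity, so not valid.
(B) [R]φ → [R][R]φ (axiom 4) characterises the transitive frames. R is not transitive — not valid.
(C) [R]φ → φ is axiom T; it is valid on a frame exactly when R is reflexive. R is reflexive, so valid.
(D) [R]φ → ⟨R⟩φ is axiom D; it is valid on a frame exactly when R is serial. R is serial, so valid.
(E) φ → [R]⟨R⟩φ is axiom B, which corresponds to symmetry. R is not symmetric — not valid.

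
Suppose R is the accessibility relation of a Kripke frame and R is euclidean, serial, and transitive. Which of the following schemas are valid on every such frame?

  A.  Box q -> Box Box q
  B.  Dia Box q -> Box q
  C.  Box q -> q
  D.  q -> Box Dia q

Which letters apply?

(A) Box q -> Box Box q is axiom 4; it is valid on a frame exactly when R is transitive. Every such R is transitive, so valid.
(B) Dia Box q -> Box q is the dual of axiom 5; it is valid on a frame exactly when R is euclidean. Every such R is euclidean, so valid.
(C) Box q -> q is axiom T, which corresponds to reflexivity. Such an R need not be reflexive — not valid.
(D) q -> Box Dia q (axiom B) characterises the symmetric frames. Such an R need not be symmetric — not valid.

A, B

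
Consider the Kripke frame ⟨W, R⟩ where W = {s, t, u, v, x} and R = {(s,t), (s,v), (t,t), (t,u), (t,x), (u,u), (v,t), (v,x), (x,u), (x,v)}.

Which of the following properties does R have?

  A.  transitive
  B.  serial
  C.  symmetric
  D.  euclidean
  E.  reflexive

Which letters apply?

(A) not transitive: s R t and t R u but not s R u.
(B) serial: every world has an R-successor.
(C) not symmetric: s R t but not t R s.
(D) not euclidean: s R t and s R v but not t R v.
(E) not reflexive: not s R s.

B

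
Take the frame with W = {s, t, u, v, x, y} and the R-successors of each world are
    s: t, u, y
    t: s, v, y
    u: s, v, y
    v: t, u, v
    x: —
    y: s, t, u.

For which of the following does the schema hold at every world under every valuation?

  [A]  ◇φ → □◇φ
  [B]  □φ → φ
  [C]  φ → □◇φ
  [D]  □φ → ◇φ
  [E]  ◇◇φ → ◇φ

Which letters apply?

C

R is not reflexive: not s R s.
R is symmetric: every R-edge is matched by its reverse.
R is not transitive: s R t and t R s but not s R s.
R is not euclidean: s R t and s R u but not t R u.
R is not serial: x has no R-successor.
(A) ◇φ → □◇φ is axiom 5, which corresponds to the euclidean property. R is not euclidean — not valid.
(B) axiom T: valid iff R is reflexive. R is not reflexive — not valid.
(C) φ → □◇φ is axiom B; it is valid on a frame exactly when R is symmetric. R is symmetric, so valid.
(D) axiom D: valid iff R is serial. R is not serial — not valid.
(E) ◇◇φ → ◇φ (the dual of axiom 4) characterises the transitive frames. R is not transitive — not valid.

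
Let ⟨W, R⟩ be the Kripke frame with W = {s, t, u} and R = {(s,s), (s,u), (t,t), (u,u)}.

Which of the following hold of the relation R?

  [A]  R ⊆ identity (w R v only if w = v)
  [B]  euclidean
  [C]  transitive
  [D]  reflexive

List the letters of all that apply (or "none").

C, D

(A) not ⊆ identity: s R u with s ≠ u.
(B) not euclidean: s R u and s R s but not u R s.
(C) transitive: R is closed under composition.
(D) reflexive: each world relates to itself.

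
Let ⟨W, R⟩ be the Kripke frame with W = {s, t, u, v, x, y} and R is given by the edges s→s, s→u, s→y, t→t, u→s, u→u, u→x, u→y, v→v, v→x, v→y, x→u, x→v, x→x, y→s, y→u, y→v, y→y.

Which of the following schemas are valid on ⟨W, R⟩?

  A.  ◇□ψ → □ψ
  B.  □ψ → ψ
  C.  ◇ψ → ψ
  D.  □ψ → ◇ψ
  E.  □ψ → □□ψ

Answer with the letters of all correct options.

B, D

R is reflexive: each world relates to itself.
R is not transitive: s R u and u R x but not s R x.
R is not euclidean: u R s and u R x but not s R x.
R is serial: every world has an R-successor.
R is not a subset of the identity: s R u with s ≠ u.
(A) the dual of axiom 5: valid iff R is euclidean. R is not euclidean — not valid.
(B) axiom T: valid iff R is reflexive. R is reflexive — valid.
(C) ◇ψ → ψ (the converse of T) corresponds to R being a subset of the identity. Here R ⊄ identity, so not valid.
(D) □ψ → ◇ψ is axiom D, which corresponds to seriality. R is serial — valid.
(E) □ψ → □□ψ is axiom 4, which corresponds to transitivity. R is not transitive — not valid.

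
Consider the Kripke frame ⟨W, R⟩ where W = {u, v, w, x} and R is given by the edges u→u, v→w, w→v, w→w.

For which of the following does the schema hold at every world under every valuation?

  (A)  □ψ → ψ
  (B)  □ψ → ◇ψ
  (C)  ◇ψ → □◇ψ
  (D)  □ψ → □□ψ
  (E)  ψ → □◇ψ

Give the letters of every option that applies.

E

R is not reflexive: not v R v.
R is symmetric: every R-edge is matched by its reverse.
R is not transitive: v R w and w R v but not v R v.
R is not euclidean: w R v and w R v but not v R v.
R is not serial: x has no R-successor.
(A) □ψ → ψ (axiom T) characterises the reflexive frames. R is not reflexive — not valid.
(B) □ψ → ◇ψ is axiom D; it is valid on a frame exactly when R is serial. R is not serial, so not valid.
(C) ◇ψ → □◇ψ is axiom 5; it is valid on a frame exactly when R is euclidean. R is not euclidean, so not valid.
(D) □ψ → □□ψ (axiom 4) characterises the transitive frames. R is not transitive — not valid.
(E) ψ → □◇ψ is axiom B, which corresponds to symmetry. R is symmetric — valid.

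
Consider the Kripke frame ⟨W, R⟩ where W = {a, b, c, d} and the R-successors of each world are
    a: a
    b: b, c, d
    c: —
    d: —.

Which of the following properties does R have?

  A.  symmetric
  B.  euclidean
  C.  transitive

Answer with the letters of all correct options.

(A) not symmetric: b R c but not c R b.
(B) not euclidean: b R c and b R b but not c R b.
(C) transitive: R is closed under composition.

C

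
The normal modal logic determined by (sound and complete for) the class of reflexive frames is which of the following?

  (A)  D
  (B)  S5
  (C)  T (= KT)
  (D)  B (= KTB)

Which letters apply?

C

(A) D is determined by the class of serial frames.
(B) S5 is determined by the class of reflexive, symmetric, and transitive frames.
(C) T (= KT) is determined by exactly this class.
(D) B (= KTB) is determined by the class of reflexive and symmetric frames.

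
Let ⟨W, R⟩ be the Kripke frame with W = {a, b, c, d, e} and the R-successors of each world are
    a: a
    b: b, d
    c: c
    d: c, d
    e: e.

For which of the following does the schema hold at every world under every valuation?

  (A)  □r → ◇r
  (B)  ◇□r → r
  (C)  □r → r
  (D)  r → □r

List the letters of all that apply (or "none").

R is reflexive: each world relates to itself.
R is not symmetric: b R d but not d R b.
R is serial: every world has an R-successor.
R is not a subset of the identity: b R d with b ≠ d.
(A) □r → ◇r (axiom D) characterises the serial frames. R is serial — valid.
(B) ◇□r → r (the dual of axiom B) characterises the symmetric frames. R is not symmetric — not valid.
(C) □r → r is axiom T; it is valid on a frame exactly when R is reflexive. R is reflexive, so valid.
(D) r → □r is valid only on frames where every R-edge is a self-loop. Here R ⊄ identity — not valid.

A, C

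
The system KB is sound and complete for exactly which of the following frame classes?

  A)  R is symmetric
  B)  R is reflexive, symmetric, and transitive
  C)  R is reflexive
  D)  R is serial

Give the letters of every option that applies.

A

(A) KB is sound and complete for exactly this class.
(B) this class determines S5, not KB.
(C) this class determines T (= KT), not KB.
(D) this class determines D, not KB.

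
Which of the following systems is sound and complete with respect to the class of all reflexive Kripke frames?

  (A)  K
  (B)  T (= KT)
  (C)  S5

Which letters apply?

(A) K is determined by the class of arbitrary frames.
(B) T (= KT) is determined by exactly this class.
(C) S5 is determined by the class of reflexive, symmetric, and transitive frames.

B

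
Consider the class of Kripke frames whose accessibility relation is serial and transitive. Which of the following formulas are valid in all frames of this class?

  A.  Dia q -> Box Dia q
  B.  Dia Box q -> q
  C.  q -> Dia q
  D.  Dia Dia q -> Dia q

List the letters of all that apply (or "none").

(A) Dia q -> Box Dia q is axiom 5; it is valid on a frame exactly when R is euclidean. Such an R need not be euclidean, so not valid.
(B) Dia Box q -> q (the dual of axiom B) characterises the symmetric frames. Such an R need not be symmetric — not valid.
(C) q -> Dia q is the dual of axiom T, which corresponds to reflexivity. Such an R need not be reflexive — not valid.
(D) Dia Dia q -> Dia q is the dual of axiom 4, which corresponds to transitivity. Every such R is transitive — valid.

D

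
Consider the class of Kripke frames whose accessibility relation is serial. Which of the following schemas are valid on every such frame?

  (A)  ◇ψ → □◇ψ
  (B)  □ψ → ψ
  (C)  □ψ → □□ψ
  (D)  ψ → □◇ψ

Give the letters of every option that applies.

(A) ◇ψ → □◇ψ is axiom 5; it is valid on a frame exactly when R is euclidean. Such an R need not be euclidean, so not valid.
(B) □ψ → ψ (axiom T) characterises the reflexive frames. Such an R need not be reflexive — not valid.
(C) □ψ → □□ψ is axiom 4; it is valid on a frame exactly when R is transitive. Such an R need not be transitive, so not valid.
(D) ψ → □◇ψ is axiom B, which corresponds to symmetry. Such an R need not be symmetric — not valid.

none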